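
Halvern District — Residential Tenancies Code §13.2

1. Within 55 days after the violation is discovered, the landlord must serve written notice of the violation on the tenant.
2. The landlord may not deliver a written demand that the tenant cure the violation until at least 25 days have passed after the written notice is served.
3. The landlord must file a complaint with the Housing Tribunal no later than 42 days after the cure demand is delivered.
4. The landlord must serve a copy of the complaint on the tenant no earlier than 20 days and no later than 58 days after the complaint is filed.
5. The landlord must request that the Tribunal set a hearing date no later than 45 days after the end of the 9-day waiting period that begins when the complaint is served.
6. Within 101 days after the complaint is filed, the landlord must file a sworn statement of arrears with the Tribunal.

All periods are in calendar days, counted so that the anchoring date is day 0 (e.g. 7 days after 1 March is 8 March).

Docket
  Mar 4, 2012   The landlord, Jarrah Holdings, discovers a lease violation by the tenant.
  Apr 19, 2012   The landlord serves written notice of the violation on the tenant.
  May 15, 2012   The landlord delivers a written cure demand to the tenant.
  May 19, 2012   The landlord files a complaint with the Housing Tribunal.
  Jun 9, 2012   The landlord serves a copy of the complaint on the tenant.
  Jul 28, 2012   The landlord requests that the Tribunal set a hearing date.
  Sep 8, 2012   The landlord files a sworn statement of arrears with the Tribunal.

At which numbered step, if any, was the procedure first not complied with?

Step 1: 55 days after Mar 4, 2012 (when the violation is discovered) is Apr 28, 2012; completed Apr 19, 2012, before the deadline.
Step 2: the earliest permitted date is 25 days after Apr 19, 2012 (when the written notice is served), i.e. May 14, 2012; done May 15, 2012, after the minimum wait.
Step 3: 42 days after May 15, 2012 (when the cure demand is delivered) is Jun 26, 2012; completed May 19, 2012, before the deadline.
Step 4: the window is 20–58 days after May 19, 2012 (when the complaint is filed), so Jun 8, 2012 through Jul 16, 2012; Jun 9, 2012 falls inside that range.
Step 5: 45 days after Jun 18, 2012 (end of the 9-day waiting period, which began when the complaint is served on Jun 9, 2012) is Aug 2, 2012; done Jul 28, 2012 — timely.
Step 6: 101 days after May 19, 2012 (when the complaint is filed) is Aug 28, 2012; Sep 8, 2012 misses that deadline by 11 days.

Step 6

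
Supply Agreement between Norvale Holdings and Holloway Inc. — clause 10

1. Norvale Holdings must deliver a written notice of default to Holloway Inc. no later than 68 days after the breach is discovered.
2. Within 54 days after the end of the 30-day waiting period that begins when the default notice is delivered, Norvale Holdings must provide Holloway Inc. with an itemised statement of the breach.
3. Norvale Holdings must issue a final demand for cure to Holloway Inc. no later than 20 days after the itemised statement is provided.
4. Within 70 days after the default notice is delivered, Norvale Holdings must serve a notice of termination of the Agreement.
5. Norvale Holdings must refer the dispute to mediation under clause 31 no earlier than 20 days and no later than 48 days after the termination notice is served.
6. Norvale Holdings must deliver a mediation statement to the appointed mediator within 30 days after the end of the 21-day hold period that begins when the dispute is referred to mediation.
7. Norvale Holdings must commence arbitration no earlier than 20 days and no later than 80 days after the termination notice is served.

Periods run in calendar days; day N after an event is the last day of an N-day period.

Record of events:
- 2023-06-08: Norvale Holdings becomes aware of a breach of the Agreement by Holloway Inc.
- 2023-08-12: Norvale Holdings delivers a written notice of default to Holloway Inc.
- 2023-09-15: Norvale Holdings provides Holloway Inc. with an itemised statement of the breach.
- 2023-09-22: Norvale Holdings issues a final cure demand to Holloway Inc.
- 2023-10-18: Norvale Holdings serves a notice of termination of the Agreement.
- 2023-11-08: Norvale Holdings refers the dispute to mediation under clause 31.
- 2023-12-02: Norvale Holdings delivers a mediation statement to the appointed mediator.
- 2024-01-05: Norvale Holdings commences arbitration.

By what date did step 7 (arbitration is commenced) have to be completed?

Step 7 runs from 2023-10-18, when the termination notice is served. The window is 20–80 days after 2023-10-18; it closes on 2024-01-06.

2024-01-06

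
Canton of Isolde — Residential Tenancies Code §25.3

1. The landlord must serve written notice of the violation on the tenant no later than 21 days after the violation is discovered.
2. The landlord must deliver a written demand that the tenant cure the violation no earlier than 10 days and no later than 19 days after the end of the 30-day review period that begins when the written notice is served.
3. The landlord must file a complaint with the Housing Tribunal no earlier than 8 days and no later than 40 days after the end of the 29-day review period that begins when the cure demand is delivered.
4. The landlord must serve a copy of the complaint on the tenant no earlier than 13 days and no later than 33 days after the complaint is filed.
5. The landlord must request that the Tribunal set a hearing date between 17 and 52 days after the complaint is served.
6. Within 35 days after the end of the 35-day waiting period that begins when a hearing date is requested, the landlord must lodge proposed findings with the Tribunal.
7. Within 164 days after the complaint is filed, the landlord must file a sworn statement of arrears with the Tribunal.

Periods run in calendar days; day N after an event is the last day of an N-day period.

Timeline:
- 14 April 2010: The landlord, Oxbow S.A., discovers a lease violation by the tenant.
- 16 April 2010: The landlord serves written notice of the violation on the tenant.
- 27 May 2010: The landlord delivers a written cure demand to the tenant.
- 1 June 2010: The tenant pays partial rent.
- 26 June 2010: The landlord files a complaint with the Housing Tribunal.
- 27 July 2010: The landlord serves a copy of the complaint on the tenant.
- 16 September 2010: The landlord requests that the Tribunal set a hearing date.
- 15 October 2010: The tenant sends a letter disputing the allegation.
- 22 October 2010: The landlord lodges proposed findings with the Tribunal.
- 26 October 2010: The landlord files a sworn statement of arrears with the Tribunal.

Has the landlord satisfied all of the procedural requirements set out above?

No

Step 1 — counting 21 days from 14 April 2010 (when the violation is discovered) gives a deadline of 5 May 2010; 16 April 2010 is within that limit.
Step 2 — 10 and 19 days from 16 May 2010 (end of the 30-day review period, which began when the written notice is served on 16 April 2010) are 26 May 2010 and 4 June 2010 respectively; 27 May 2010 falls inside that range.
Step 3 — 8 and 40 days from 25 June 2010 (end of the 29-day review period, which began when the cure demand is delivered on 27 May 2010) are 3 July 2010 and 4 August 2010 respectively; done 26 June 2010 — 7 days before the window opened.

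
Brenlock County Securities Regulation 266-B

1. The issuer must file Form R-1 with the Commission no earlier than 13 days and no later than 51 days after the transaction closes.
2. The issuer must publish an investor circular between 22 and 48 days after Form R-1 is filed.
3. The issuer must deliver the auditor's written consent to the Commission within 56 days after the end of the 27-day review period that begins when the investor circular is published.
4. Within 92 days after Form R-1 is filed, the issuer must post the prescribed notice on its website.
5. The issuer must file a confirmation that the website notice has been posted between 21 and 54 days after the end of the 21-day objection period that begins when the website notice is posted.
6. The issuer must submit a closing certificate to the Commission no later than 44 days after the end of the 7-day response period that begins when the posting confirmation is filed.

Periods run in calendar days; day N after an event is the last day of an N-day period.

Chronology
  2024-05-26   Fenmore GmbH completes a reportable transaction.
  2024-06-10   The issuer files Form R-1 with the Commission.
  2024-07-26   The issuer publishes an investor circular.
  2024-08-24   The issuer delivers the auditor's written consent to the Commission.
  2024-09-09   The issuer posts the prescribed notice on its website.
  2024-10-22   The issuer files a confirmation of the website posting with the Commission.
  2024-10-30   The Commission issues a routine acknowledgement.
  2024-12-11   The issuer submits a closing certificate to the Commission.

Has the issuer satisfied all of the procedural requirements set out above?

Yes

(1) the permitted window runs from 2024-05-26 + 13 = 2024-06-08 to 2024-05-26 + 51 = 2024-07-16; 2024-06-10 falls inside that range.
(2) the permitted window runs from 2024-06-10 + 22 = 2024-07-02 to 2024-06-10 + 48 = 2024-07-28; done 2024-07-26, which is between those dates.
(3) due by 2024-08-22 + 56 days = 2024-10-17; 2024-08-24 is within that limit.
(4) due by 2024-06-10 + 92 days = 2024-09-10; completed 2024-09-09, before the deadline.
(5) the permitted window runs from 2024-09-30 + 21 = 2024-10-21 to 2024-09-30 + 54 = 2024-11-23; 2024-10-22 falls inside that range.
(6) due by 2024-10-29 + 44 days = 2024-12-12; done 2024-12-11 — timely.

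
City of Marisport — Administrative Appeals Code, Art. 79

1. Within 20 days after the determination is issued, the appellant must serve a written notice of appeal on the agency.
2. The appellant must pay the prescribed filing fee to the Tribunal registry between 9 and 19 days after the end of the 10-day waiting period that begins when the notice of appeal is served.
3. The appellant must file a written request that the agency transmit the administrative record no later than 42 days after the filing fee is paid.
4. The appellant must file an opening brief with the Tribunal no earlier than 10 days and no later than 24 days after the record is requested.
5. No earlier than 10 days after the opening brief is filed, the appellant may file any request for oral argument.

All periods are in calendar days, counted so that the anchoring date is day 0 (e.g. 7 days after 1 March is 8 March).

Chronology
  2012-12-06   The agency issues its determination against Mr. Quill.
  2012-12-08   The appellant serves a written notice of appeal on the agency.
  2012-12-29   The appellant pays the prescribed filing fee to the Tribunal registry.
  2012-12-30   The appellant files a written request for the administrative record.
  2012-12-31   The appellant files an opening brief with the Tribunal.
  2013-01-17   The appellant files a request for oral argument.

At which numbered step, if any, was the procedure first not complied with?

Step 4

Step 1 — counting 20 days from 2012-12-06 (when the determination is issued) gives a deadline of 2012-12-26; 2012-12-08 is within that limit.
Step 2 — 9 and 19 days from 2012-12-18 (end of the 10-day waiting period, which began when the notice of appeal is served on 2012-12-08) are 2012-12-27 and 2013-01-06 respectively; done 2012-12-29, which is between those dates.
Step 3 — counting 42 days from 2012-12-29 (when the filing fee is paid) gives a deadline of 2013-02-09; completed 2012-12-30, before the deadline.
Step 4 — 10 and 24 days from 2012-12-30 (when the record is requested) are 2013-01-09 and 2013-01-23 respectively; 2012-12-31 is 9 days too early.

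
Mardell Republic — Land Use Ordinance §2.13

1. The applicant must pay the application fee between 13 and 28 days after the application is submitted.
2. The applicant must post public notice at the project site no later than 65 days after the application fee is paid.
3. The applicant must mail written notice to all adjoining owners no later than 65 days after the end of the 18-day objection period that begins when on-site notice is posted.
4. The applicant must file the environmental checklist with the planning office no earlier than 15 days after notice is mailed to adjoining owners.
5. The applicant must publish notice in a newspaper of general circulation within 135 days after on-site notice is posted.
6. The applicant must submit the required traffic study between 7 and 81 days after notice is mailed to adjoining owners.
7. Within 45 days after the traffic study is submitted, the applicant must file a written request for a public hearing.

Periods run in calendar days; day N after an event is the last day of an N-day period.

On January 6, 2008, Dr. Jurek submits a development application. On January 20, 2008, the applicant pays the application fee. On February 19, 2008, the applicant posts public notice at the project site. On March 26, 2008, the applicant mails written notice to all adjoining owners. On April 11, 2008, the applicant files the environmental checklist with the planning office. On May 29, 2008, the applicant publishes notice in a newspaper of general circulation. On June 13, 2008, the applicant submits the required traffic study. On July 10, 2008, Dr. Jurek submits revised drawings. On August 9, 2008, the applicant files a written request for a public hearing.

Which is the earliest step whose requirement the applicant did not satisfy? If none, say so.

Step 7

(1) the permitted window runs from January 6, 2008 + 13 = January 19, 2008 to January 6, 2008 + 28 = February 3, 2008; done January 20, 2008 — within the window.
(2) due by January 20, 2008 + 65 days = March 25, 2008; February 19, 2008 is within that limit.
(3) due by March 8, 2008 + 65 days = May 12, 2008; March 26, 2008 is within that limit.
(4) permitted from March 26, 2008 + 15 days = April 10, 2008 onward; done April 11, 2008 — permitted.
(5) due by February 19, 2008 + 135 days = July 3, 2008; May 29, 2008 is within that limit.
(6) the permitted window runs from March 26, 2008 + 7 = April 2, 2008 to March 26, 2008 + 81 = June 15, 2008; done June 13, 2008 — within the window.
(7) due by June 13, 2008 + 45 days = July 28, 2008; August 9, 2008 misses that deadline by 12 days.
Later steps need not be reached.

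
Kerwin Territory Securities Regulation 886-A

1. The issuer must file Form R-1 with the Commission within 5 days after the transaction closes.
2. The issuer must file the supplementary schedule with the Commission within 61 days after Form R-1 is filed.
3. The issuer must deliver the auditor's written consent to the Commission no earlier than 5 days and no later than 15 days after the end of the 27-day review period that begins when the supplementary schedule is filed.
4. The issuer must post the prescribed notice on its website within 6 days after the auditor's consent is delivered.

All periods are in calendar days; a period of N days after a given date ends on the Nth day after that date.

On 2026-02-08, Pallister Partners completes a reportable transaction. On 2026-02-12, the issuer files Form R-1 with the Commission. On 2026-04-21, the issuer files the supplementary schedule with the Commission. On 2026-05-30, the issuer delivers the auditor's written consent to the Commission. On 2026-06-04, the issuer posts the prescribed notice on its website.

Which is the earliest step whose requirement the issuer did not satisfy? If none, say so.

Step 2

Step 1 — counting 5 days from 2026-02-08 (when the transaction closes) gives a deadline of 2026-02-13; done 2026-02-12 — timely.
Step 2 — counting 61 days from 2026-02-12 (when Form R-1 is filed) gives a deadline of 2026-04-14; not done until 2026-04-21, 7 days after the deadline.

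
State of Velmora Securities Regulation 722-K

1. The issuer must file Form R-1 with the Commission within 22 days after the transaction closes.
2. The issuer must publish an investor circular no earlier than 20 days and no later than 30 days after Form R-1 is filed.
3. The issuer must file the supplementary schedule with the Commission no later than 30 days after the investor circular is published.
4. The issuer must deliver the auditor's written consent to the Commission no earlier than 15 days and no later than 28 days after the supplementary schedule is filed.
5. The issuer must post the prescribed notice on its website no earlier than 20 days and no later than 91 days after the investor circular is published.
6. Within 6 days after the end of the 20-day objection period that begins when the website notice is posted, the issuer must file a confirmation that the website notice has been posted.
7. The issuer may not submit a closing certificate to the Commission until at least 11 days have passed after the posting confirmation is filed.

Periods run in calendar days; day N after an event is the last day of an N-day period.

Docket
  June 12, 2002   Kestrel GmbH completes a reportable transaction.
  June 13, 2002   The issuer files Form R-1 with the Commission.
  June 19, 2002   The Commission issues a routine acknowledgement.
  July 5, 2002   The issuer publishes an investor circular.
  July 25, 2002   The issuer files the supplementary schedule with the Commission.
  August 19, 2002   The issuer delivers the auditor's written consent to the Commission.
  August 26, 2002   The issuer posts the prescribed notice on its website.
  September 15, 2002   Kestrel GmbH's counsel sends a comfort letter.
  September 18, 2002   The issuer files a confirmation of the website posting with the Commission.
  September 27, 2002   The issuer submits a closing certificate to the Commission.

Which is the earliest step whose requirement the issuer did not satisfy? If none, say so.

Step 1: 22 days after June 12, 2002 (when the transaction closes) is July 4, 2002; done June 13, 2002 — timely.
Step 2: the window is 20–30 days after June 13, 2002 (when Form R-1 is filed), so July 3, 2002 through July 13, 2002; done July 5, 2002 — within the window.
Step 3: 30 days after July 5, 2002 (when the investor circular is published) is August 4, 2002; completed July 25, 2002, before the deadline.
Step 4: the window is 15–28 days after July 25, 2002 (when the supplementary schedule is filed), so August 9, 2002 through August 22, 2002; done August 19, 2002, which is between those dates.
Step 5: the window is 20–91 days after July 5, 2002 (when the investor circular is published), so July 25, 2002 through October 4, 2002; done August 26, 2002 — within the window.
Step 6: 6 days after September 15, 2002 (end of the 20-day objection period, which began when the website notice is posted on August 26, 2002) is September 21, 2002; done September 18, 2002 — timely.
Step 7: the earliest permitted date is 11 days after September 18, 2002 (when the posting confirmation is filed), i.e. September 29, 2002; acted on September 27, 2002, 2 days prematurely.

Step 7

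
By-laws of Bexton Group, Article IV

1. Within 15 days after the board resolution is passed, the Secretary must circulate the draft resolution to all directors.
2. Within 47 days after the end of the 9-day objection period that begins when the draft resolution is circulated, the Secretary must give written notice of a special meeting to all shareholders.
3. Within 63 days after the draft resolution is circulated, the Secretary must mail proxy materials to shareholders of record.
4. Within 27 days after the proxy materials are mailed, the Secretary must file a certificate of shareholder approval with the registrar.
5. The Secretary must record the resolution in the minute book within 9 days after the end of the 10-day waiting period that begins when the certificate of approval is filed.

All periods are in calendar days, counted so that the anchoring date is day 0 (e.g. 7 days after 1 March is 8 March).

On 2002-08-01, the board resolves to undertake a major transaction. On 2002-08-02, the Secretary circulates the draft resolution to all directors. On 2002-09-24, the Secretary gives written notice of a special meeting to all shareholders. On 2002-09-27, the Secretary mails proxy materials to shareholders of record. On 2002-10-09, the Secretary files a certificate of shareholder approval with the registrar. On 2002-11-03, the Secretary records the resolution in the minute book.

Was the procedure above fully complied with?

(1) due by 2002-08-01 + 15 days = 2002-08-16; completed 2002-08-02, before the deadline.
(2) due by 2002-08-11 + 47 days = 2002-09-27; 2002-09-24 is within that limit.
(3) due by 2002-08-02 + 63 days = 2002-10-04; 2002-09-27 is within that limit.
(4) due by 2002-09-27 + 27 days = 2002-10-24; 2002-10-09 is within that limit.
(5) due by 2002-10-19 + 9 days = 2002-10-28; 2002-11-03 misses that deadline by 6 days.
No need to go further; step 5 was not satisfied.

No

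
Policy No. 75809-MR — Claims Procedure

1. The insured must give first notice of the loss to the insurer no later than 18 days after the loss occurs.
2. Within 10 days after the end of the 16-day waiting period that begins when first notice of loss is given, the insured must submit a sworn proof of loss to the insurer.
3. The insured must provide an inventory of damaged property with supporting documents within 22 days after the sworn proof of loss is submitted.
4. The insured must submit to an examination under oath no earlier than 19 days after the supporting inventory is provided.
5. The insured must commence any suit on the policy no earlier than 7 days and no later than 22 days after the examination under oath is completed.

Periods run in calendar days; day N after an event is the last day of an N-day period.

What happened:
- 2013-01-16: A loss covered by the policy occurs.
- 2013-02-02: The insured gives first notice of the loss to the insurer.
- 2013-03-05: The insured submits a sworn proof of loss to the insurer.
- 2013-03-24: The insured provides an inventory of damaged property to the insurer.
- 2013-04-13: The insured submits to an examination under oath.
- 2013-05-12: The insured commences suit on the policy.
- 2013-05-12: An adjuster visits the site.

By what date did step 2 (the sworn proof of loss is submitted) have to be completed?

2013-02-28

First notice of loss is given on 2013-02-02; the 16-day waiting period therefore ends 2013-02-18, and step 2 runs from that date. 10 days after 2013-02-18 is 2013-02-28.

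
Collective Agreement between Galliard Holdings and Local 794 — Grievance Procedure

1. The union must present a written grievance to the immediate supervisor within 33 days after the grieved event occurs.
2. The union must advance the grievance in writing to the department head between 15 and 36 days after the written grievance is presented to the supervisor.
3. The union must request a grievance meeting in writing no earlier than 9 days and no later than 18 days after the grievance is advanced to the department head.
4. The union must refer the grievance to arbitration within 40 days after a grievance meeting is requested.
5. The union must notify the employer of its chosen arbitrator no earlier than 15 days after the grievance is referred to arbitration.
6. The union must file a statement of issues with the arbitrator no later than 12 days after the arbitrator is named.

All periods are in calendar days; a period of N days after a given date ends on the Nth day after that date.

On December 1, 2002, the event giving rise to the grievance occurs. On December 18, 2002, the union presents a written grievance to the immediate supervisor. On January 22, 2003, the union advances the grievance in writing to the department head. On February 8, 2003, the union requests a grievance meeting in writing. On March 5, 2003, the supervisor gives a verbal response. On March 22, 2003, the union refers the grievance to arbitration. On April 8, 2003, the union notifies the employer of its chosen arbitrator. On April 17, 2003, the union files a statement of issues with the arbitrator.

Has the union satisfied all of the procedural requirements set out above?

(1) due by December 1, 2002 + 33 days = January 3, 2003; done December 18, 2002 — timely.
(2) the permitted window runs from December 18, 2002 + 15 = January 2, 2003 to December 18, 2002 + 36 = January 23, 2003; done January 22, 2003, which is between those dates.
(3) the permitted window runs from January 22, 2003 + 9 = January 31, 2003 to January 22, 2003 + 18 = February 9, 2003; done February 8, 2003 — within the window.
(4) due by February 8, 2003 + 40 days = March 20, 2003; March 22, 2003 misses that deadline by 2 days.
Later steps need not be reached.

No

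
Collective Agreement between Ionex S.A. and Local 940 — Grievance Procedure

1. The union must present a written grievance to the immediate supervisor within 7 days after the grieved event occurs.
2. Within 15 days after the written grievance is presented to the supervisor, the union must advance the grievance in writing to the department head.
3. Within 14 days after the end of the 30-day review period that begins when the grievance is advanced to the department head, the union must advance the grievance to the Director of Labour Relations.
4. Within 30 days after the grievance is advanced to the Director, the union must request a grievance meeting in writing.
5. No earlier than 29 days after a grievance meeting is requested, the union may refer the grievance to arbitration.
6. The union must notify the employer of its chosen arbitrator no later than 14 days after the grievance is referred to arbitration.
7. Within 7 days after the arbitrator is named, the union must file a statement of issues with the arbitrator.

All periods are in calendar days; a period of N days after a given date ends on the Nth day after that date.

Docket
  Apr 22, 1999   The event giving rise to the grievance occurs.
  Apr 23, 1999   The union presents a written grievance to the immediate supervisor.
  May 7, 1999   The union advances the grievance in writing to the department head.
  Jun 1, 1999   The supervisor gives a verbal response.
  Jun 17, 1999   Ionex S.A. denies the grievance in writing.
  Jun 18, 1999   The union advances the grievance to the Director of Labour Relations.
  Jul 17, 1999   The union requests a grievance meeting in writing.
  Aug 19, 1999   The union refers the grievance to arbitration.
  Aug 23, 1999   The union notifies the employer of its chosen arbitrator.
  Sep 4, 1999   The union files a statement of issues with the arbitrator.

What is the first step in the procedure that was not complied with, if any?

(1) due by Apr 22, 1999 + 7 days = Apr 29, 1999; completed Apr 23, 1999, before the deadline.
(2) due by Apr 23, 1999 + 15 days = May 8, 1999; done May 7, 1999 — timely.
(3) due by Jun 6, 1999 + 14 days = Jun 20, 1999; completed Jun 18, 1999, before the deadline.
(4) due by Jun 18, 1999 + 30 days = Jul 18, 1999; done Jul 17, 1999 — timely.
(5) permitted from Jul 17, 1999 + 29 days = Aug 15, 1999 onward; done Aug 19, 1999, after the minimum wait.
(6) due by Aug 19, 1999 + 14 days = Sep 2, 1999; Aug 23, 1999 is within that limit.
(7) due by Aug 23, 1999 + 7 days = Aug 30, 1999; done Sep 4, 1999 — 5 days late.

Step 7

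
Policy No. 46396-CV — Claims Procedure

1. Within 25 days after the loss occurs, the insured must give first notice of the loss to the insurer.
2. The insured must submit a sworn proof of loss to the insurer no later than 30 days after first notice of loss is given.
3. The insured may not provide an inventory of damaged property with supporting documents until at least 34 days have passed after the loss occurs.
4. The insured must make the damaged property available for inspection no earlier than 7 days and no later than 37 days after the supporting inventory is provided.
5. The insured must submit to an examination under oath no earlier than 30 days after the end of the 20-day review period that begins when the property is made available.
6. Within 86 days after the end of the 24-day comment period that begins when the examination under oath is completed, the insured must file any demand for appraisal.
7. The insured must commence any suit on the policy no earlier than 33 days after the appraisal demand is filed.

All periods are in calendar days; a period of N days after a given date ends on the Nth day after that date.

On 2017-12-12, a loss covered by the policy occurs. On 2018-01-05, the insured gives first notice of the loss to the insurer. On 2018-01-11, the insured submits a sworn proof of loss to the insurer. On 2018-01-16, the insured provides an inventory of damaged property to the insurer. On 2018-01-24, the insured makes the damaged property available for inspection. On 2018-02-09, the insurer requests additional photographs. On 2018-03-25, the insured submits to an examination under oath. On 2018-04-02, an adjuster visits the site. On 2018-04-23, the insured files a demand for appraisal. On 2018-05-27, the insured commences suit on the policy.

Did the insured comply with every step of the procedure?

(1) due by 2017-12-12 + 25 days = 2018-01-06; completed 2018-01-05, before the deadline.
(2) due by 2018-01-05 + 30 days = 2018-02-04; 2018-01-11 is within that limit.
(3) permitted from 2017-12-12 + 34 days = 2018-01-15 onward; done 2018-01-16, after the minimum wait.
(4) the permitted window runs from 2018-01-16 + 7 = 2018-01-23 to 2018-01-16 + 37 = 2018-02-22; done 2018-01-24 — within the window.
(5) permitted from 2018-02-13 + 30 days = 2018-03-15 onward; 2018-03-25 is on or after that date.
(6) due by 2018-04-18 + 86 days = 2018-07-13; 2018-04-23 is within that limit.
(7) permitted from 2018-04-23 + 33 days = 2018-05-26 onward; done 2018-05-27 — permitted.

Yes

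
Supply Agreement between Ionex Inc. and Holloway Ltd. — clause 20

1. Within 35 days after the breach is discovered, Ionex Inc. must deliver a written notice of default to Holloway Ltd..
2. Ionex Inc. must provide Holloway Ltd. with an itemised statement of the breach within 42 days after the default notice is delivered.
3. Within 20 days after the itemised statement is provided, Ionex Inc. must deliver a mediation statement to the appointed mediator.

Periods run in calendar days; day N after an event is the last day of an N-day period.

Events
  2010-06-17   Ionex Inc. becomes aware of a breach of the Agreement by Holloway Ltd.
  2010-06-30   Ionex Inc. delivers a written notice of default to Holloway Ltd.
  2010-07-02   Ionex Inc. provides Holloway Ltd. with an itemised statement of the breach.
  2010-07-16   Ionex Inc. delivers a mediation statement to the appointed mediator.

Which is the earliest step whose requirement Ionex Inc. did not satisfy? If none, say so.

(1) due by 2010-06-17 + 35 days = 2010-07-22; done 2010-06-30 — timely.
(2) due by 2010-06-30 + 42 days = 2010-08-11; completed 2010-07-02, before the deadline.
(3) due by 2010-07-02 + 20 days = 2010-07-22; 2010-07-16 is within that limit.

None — every step was satisfied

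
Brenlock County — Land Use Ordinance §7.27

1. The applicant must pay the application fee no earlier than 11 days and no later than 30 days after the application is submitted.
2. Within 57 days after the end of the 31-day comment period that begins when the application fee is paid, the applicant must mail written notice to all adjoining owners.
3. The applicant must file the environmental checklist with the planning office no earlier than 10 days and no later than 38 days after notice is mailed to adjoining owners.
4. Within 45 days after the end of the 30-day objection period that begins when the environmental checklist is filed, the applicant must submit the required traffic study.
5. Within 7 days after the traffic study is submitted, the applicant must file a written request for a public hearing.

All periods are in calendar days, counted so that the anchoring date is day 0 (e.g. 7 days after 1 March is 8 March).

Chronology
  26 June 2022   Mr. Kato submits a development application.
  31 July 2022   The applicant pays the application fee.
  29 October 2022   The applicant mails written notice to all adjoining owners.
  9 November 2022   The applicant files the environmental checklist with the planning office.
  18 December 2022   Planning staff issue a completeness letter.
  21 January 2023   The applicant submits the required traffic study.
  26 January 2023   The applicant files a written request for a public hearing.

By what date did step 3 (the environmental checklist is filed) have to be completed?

6 December 2022

Step 3 runs from 29 October 2022, when notice is mailed to adjoining owners. The window is 10–38 days after 29 October 2022; it closes on 6 December 2022.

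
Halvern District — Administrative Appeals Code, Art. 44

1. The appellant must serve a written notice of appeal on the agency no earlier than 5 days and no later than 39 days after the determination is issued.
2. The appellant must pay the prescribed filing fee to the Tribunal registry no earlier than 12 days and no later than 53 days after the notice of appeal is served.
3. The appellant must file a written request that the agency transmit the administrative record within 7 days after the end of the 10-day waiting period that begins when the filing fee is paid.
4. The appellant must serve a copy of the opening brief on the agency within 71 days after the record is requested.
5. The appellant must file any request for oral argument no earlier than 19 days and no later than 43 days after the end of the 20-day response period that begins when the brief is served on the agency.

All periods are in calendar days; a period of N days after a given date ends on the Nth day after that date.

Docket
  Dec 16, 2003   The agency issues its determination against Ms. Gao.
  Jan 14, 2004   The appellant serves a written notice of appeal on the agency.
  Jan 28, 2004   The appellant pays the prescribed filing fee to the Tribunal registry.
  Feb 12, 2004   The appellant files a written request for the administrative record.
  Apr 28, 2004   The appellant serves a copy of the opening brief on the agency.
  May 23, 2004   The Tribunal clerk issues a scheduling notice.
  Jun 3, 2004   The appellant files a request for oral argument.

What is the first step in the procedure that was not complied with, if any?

(1) the permitted window runs from Dec 16, 2003 + 5 = Dec 21, 2003 to Dec 16, 2003 + 39 = Jan 24, 2004; done Jan 14, 2004, which is between those dates.
(2) the permitted window runs from Jan 14, 2004 + 12 = Jan 26, 2004 to Jan 14, 2004 + 53 = Mar 7, 2004; done Jan 28, 2004, which is between those dates.
(3) due by Feb 7, 2004 + 7 days = Feb 14, 2004; Feb 12, 2004 is within that limit.
(4) due by Feb 12, 2004 + 71 days = Apr 23, 2004; done Apr 28, 2004 — 5 days late.
That is the first point of non-compliance.

Step 4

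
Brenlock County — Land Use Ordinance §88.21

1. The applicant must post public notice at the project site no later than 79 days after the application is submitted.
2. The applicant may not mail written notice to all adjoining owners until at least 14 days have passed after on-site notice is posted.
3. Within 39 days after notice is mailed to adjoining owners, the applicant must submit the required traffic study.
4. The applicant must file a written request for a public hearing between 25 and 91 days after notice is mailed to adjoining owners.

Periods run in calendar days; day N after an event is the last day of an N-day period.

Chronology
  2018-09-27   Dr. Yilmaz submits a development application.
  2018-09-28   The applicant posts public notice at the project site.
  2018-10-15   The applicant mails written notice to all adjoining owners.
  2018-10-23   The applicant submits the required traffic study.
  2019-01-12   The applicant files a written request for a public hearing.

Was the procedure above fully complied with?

Yes

Step 1: 79 days after 2018-09-27 (when the application is submitted) is 2018-12-15; 2018-09-28 is within that limit.
Step 2: the earliest permitted date is 14 days after 2018-09-28 (when on-site notice is posted), i.e. 2018-10-12; done 2018-10-15 — permitted.
Step 3: 39 days after 2018-10-15 (when notice is mailed to adjoining owners) is 2018-11-23; 2018-10-23 is within that limit.
Step 4: the window is 25–91 days after 2018-10-15 (when notice is mailed to adjoining owners), so 2018-11-09 through 2019-01-14; done 2019-01-12, which is between those dates.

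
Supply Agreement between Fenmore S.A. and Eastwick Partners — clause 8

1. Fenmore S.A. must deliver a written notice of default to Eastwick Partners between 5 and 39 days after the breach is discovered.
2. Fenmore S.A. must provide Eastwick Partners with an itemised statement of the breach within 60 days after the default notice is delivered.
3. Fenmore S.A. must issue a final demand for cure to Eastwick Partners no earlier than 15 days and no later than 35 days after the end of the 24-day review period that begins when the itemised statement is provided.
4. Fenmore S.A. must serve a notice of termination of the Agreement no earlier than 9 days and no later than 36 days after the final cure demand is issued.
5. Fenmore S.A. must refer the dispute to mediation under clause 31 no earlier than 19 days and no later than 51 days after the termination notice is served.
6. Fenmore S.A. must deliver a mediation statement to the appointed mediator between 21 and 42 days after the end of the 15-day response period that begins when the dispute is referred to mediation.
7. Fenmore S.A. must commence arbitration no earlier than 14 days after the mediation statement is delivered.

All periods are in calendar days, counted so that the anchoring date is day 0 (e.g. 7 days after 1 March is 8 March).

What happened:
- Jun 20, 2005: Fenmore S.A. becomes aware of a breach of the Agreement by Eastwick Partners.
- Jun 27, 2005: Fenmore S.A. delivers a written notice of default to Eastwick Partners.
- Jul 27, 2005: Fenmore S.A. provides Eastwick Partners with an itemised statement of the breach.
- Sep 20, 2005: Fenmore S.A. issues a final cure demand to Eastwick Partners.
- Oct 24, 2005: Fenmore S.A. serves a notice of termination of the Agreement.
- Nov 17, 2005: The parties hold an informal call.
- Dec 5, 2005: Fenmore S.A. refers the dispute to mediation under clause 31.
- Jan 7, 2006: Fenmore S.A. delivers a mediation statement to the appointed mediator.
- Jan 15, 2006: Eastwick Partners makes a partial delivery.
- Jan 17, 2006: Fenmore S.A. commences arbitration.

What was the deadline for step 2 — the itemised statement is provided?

Step 2 runs from Jun 27, 2005, when the default notice is delivered. 60 days after Jun 27, 2005 is Aug 26, 2005.

Aug 26, 2005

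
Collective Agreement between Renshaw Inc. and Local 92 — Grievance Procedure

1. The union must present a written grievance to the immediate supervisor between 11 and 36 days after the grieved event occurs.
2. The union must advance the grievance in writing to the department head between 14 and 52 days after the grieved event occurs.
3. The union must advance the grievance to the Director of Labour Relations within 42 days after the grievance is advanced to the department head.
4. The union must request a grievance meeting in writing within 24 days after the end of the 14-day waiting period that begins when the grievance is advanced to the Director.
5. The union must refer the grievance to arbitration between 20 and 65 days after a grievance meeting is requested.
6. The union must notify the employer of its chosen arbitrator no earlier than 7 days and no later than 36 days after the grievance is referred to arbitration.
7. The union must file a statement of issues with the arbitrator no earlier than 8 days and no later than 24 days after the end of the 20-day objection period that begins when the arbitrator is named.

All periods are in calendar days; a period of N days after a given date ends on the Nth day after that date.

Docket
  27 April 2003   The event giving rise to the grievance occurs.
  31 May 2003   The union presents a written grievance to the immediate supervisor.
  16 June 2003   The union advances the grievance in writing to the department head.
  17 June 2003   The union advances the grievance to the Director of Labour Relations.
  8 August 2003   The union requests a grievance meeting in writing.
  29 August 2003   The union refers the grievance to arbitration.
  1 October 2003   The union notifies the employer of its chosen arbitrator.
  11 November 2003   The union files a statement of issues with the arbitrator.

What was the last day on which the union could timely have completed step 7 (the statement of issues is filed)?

14 November 2003

The arbitrator is named on 1 October 2003; the 20-day objection period therefore ends 21 October 2003, and step 7 runs from that date. The window is 8–24 days after 21 October 2003; it closes on 14 November 2003.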